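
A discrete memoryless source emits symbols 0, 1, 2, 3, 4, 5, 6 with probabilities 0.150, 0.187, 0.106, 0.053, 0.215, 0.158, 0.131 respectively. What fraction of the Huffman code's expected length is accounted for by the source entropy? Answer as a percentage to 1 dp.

Entropy H = −Σ p log₂ p ≈ 2.7122 bits.
Huffman merges: 53/1000+53/500→159/1000; 131/1000+3/20→281/1000; 79/500+159/1000→317/1000; 187/1000+43/200→201/500; 281/1000+317/1000→299/500; 201/500+299/500→1. L = 2757/1000 ≈ 2.7570.
Efficiency = H/L = 2.7122/2.7570 = 98.4%.

98.4%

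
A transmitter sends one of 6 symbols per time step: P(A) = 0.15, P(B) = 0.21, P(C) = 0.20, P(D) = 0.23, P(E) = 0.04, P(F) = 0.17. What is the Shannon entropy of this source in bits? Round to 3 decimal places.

H = −Σ pᵢ log₂ pᵢ.
−0.15·log₂(0.15) = 0.4105
−0.21·log₂(0.21) = 0.4728
−0.20·log₂(0.20) = 0.4644
−0.23·log₂(0.23) = 0.4877
−0.04·log₂(0.04) = 0.1858
−0.17·log₂(0.17) = 0.4346
Sum ≈ 2.4558 → 2.456 bits.

2.456 bits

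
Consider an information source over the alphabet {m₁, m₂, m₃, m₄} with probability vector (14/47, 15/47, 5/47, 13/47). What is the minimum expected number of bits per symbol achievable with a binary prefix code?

2 bits/symbol

Repeatedly combine the two least-probable nodes; the expected code length is the sum of the merged weights.
merge 5/47 + 13/47 → 18/47
merge 14/47 + 15/47 → 29/47
merge 18/47 + 29/47 → 1
L = 18/47 + 29/47 + 1 = 2 bits/symbol.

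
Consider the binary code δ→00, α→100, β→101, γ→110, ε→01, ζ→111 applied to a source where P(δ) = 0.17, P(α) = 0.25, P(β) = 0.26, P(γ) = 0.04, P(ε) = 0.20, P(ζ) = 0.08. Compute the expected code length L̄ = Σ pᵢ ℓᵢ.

2.63 bits/symbol

L̄ = Σ pᵢ·ℓᵢ = 0.17·2 + 0.25·3 + 0.26·3 + 0.04·3 + 0.20·2 + 0.08·3 = 2.63 bits/symbol.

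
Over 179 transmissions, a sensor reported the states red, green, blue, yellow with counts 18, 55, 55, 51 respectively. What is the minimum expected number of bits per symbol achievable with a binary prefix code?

Probabilities are the counts divided by 179.
Repeatedly combine the two least-probable nodes; the expected code length is the sum of the merged weights.
merge 18/179 + 51/179 → 69/179
merge 55/179 + 55/179 → 110/179
merge 69/179 + 110/179 → 1
L = 69/179 + 110/179 + 1 = 2 bits/symbol.

2 bits/symbol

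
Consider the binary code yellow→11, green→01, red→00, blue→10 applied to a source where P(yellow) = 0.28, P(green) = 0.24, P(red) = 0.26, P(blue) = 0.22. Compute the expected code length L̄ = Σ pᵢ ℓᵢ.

2 bits/symbol

L̄ = Σ pᵢ·ℓᵢ = 0.28·2 + 0.24·2 + 0.26·2 + 0.22·2 = 2 bits/symbol.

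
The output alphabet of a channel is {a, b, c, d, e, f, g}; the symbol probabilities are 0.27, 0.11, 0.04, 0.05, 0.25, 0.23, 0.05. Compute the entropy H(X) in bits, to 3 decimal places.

2.466 bits

H = −Σ pᵢ log₂ pᵢ.
−0.27·log₂(0.27) = 0.5100
−0.11·log₂(0.11) = 0.3503
−0.04·log₂(0.04) = 0.1858
−0.05·log₂(0.05) = 0.2161
−0.25·log₂(0.25) = 0.5000
−0.23·log₂(0.23) = 0.4877
−0.05·log₂(0.05) = 0.2161
Sum ≈ 2.4659 → 2.466 bits.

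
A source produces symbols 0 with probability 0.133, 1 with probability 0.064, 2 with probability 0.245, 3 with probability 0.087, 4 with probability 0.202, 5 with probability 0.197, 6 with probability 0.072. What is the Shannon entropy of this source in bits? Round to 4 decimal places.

H = −Σ pᵢ log₂ pᵢ.
−0.133·log₂(0.133) = 0.3871
−0.064·log₂(0.064) = 0.2538
−0.245·log₂(0.245) = 0.4971
−0.087·log₂(0.087) = 0.3065
−0.202·log₂(0.202) = 0.4661
−0.197·log₂(0.197) = 0.4617
−0.072·log₂(0.072) = 0.2733
Sum ≈ 2.6457 → 2.6457 bits.

2.6457 bits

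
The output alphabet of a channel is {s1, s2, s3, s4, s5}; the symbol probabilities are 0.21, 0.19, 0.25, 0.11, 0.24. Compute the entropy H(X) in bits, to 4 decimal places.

H = −Σ pᵢ log₂ pᵢ.
−0.21·log₂(0.21) = 0.4728
−0.19·log₂(0.19) = 0.4552
−0.25·log₂(0.25) = 0.5000
−0.11·log₂(0.11) = 0.3503
−0.24·log₂(0.24) = 0.4941
Sum ≈ 2.2725 → 2.2725 bits.

2.2725 bits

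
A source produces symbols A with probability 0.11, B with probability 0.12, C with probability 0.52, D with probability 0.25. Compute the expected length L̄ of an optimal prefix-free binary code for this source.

Repeatedly combine the two least-probable nodes; the expected code length is the sum of the merged weights.
merge 11/100 + 3/25 → 23/100
merge 23/100 + 1/4 → 12/25
merge 12/25 + 13/25 → 1
L = 23/100 + 12/25 + 1 = 171/100 = 1.71 bits/symbol.

1.71 bits/symbol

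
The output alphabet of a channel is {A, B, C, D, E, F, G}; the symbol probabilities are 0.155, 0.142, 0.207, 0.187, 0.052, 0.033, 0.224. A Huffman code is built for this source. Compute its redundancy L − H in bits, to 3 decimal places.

0.047 bits

Entropy H = −Σ p log₂ p ≈ 2.6072 bits.
Huffman merges: 33/1000+13/250→17/200; 17/200+71/500→227/1000; 31/200+187/1000→171/500; 207/1000+28/125→431/1000; 227/1000+171/500→569/1000; 431/1000+569/1000→1. L = 1327/500 ≈ 2.6540.
L − H = 2.6540 − 2.6072 = 0.047 bits.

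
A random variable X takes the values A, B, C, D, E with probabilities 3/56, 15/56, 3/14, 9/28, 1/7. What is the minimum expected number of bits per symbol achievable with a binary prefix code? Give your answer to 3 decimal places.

2.196 bits/symbol

Repeatedly combine the two least-probable nodes; the expected code length is the sum of the merged weights.
merge 3/56 + 1/7 → 11/56
merge 11/56 + 3/14 → 23/56
merge 15/56 + 9/28 → 33/56
merge 23/56 + 33/56 → 1
L = 11/56 + 23/56 + 33/56 + 1 = 123/56 ≈ 2.196 bits/symbol.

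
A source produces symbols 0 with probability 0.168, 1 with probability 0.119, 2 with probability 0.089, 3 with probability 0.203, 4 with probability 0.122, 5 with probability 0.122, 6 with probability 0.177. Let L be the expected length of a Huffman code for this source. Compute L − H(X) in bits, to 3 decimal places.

Entropy H = −Σ p log₂ p ≈ 2.7581 bits.
Huffman merges: 89/1000+119/1000→26/125; 61/500+61/500→61/250; 21/125+177/1000→69/200; 203/1000+26/125→411/1000; 61/250+69/200→589/1000; 411/1000+589/1000→1. L = 2797/1000 ≈ 2.7970.
L − H = 2.7970 − 2.7581 = 0.039 bits.

0.039 bits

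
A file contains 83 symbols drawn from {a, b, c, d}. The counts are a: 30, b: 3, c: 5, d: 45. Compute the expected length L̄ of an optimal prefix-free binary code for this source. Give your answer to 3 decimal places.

1.554 bits/symbol

Probabilities are the counts divided by 83.
Repeatedly combine the two least-probable nodes; the expected code length is the sum of the merged weights.
merge 3/83 + 5/83 → 8/83
merge 8/83 + 30/83 → 38/83
merge 38/83 + 45/83 → 1
L = 8/83 + 38/83 + 1 = 129/83 ≈ 1.554 bits/symbol.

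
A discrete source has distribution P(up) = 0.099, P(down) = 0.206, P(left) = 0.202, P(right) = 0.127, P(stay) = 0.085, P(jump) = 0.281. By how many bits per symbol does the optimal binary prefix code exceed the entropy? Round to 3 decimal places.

0.034 bits

Entropy H = −Σ p log₂ p ≈ 2.4610 bits.
Huffman merges: 17/200+99/1000→23/125; 127/1000+23/125→311/1000; 101/500+103/500→51/125; 281/1000+311/1000→74/125; 51/125+74/125→1. L = 499/200 ≈ 2.4950.
L − H = 2.4950 − 2.4610 = 0.034 bits.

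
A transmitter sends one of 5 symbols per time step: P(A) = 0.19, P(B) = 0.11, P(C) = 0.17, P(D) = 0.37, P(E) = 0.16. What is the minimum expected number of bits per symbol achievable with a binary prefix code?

Repeatedly combine the two least-probable nodes; the expected code length is the sum of the merged weights.
merge 11/100 + 4/25 → 27/100
merge 17/100 + 19/100 → 9/25
merge 27/100 + 9/25 → 63/100
merge 37/100 + 63/100 → 1
L = 27/100 + 9/25 + 63/100 + 1 = 113/50 = 2.26 bits/symbol.

2.26 bits/symbol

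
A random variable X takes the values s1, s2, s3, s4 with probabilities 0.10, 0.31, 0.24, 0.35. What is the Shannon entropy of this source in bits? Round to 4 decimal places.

H = −Σ pᵢ log₂ pᵢ.
−0.10·log₂(0.10) = 0.3322
−0.31·log₂(0.31) = 0.5238
−0.24·log₂(0.24) = 0.4941
−0.35·log₂(0.35) = 0.5301
Sum ≈ 1.8802 → 1.8802 bits.

1.8802 bits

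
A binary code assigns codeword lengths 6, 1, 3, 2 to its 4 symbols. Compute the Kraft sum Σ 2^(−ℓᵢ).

0.890625

With common denominator 2^6 = 64: Σ 2^(−ℓᵢ) = 1/64 + 32/64 + 8/64 + 16/64 = 57/64 = 0.890625.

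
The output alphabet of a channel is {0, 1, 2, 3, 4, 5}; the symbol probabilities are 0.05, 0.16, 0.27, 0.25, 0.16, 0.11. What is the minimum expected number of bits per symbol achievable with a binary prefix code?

2.48 bits/symbol

Repeatedly combine the two least-probable nodes; the expected code length is the sum of the merged weights.
merge 1/20 + 11/100 → 4/25
merge 4/25 + 4/25 → 8/25
merge 4/25 + 1/4 → 41/100
merge 27/100 + 8/25 → 59/100
merge 41/100 + 59/100 → 1
L = 4/25 + 8/25 + 41/100 + 59/100 + 1 = 62/25 = 2.48 bits/symbol.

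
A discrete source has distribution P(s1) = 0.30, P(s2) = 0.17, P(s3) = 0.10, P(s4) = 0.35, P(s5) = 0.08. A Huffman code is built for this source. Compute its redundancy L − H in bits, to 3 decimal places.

Entropy H = −Σ p log₂ p ≈ 2.1095 bits.
Huffman merges: 2/25+1/10→9/50; 17/100+9/50→7/20; 3/10+7/20→13/20; 7/20+13/20→1. L = 109/50 ≈ 2.1800.
L − H = 2.1800 − 2.1095 = 0.071 bits.

0.071 bits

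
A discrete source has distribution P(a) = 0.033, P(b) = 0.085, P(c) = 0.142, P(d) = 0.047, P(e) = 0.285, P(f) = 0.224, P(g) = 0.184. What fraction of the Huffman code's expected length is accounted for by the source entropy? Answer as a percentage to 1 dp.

Entropy H = −Σ p log₂ p ≈ 2.5209 bits.
Huffman merges: 33/1000+47/1000→2/25; 2/25+17/200→33/200; 71/500+33/200→307/1000; 23/125+28/125→51/125; 57/200+307/1000→74/125; 51/125+74/125→1. L = 319/125 ≈ 2.5520.
Efficiency = H/L = 2.5209/2.5520 = 98.8%.

98.8%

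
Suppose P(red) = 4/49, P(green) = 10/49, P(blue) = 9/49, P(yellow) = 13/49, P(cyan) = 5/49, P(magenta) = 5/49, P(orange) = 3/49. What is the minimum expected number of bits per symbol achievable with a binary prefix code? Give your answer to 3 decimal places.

2.673 bits/symbol

Repeatedly combine the two least-probable nodes; the expected code length is the sum of the merged weights.
merge 3/49 + 4/49 → 1/7
merge 5/49 + 5/49 → 10/49
merge 1/7 + 9/49 → 16/49
merge 10/49 + 10/49 → 20/49
merge 13/49 + 16/49 → 29/49
merge 20/49 + 29/49 → 1
L = 1/7 + 10/49 + 16/49 + 20/49 + 29/49 + 1 = 131/49 ≈ 2.673 bits/symbol.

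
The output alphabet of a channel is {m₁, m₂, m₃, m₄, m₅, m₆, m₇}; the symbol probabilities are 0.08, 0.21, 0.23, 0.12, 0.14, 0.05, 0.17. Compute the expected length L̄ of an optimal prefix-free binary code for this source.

Repeatedly combine the two least-probable nodes; the expected code length is the sum of the merged weights.
merge 1/20 + 2/25 → 13/100
merge 3/25 + 13/100 → 1/4
merge 7/50 + 17/100 → 31/100
merge 21/100 + 23/100 → 11/25
merge 1/4 + 31/100 → 14/25
merge 11/25 + 14/25 → 1
L = 13/100 + 1/4 + 31/100 + 11/25 + 14/25 + 1 = 269/100 = 2.69 bits/symbol.

2.69 bits/symbol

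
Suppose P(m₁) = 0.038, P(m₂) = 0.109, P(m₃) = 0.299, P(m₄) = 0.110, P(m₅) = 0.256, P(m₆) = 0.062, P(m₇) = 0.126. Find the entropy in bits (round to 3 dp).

2.527 bits

H = −Σ pᵢ log₂ pᵢ.
−0.038·log₂(0.038) = 0.1793
−0.109·log₂(0.109) = 0.3485
−0.299·log₂(0.299) = 0.5208
−0.110·log₂(0.110) = 0.3503
−0.256·log₂(0.256) = 0.5032
−0.062·log₂(0.062) = 0.2487
−0.126·log₂(0.126) = 0.3766
Sum ≈ 2.5274 → 2.527 bits.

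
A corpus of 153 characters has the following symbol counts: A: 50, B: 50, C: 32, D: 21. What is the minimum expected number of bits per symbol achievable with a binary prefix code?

2 bits/symbol

Probabilities are the counts divided by 153.
Repeatedly combine the two least-probable nodes; the expected code length is the sum of the merged weights.
merge 7/51 + 32/153 → 53/153
merge 50/153 + 50/153 → 100/153
merge 53/153 + 100/153 → 1
L = 53/153 + 100/153 + 1 = 2 bits/symbol.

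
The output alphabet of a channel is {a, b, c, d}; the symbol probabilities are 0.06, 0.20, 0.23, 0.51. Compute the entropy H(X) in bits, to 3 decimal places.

H = −Σ pᵢ log₂ pᵢ.
−0.06·log₂(0.06) = 0.2435
−0.20·log₂(0.20) = 0.4644
−0.23·log₂(0.23) = 0.4877
−0.51·log₂(0.51) = 0.4954
Sum ≈ 1.6910 → 1.691 bits.

1.691 bits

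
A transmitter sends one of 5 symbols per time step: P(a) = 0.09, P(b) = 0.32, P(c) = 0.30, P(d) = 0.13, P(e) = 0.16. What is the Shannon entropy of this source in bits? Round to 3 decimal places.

2.165 bits

H = −Σ pᵢ log₂ pᵢ.
−0.09·log₂(0.09) = 0.3127
−0.32·log₂(0.32) = 0.5260
−0.30·log₂(0.30) = 0.5211
−0.13·log₂(0.13) = 0.3826
−0.16·log₂(0.16) = 0.4230
Sum ≈ 2.1654 → 2.165 bits.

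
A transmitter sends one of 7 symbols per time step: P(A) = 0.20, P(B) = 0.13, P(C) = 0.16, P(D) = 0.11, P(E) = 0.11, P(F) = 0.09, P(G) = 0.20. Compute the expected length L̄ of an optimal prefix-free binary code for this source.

2.8 bits/symbol

Repeatedly combine the two least-probable nodes; the expected code length is the sum of the merged weights.
merge 9/100 + 11/100 → 1/5
merge 11/100 + 13/100 → 6/25
merge 4/25 + 1/5 → 9/25
merge 1/5 + 1/5 → 2/5
merge 6/25 + 9/25 → 3/5
merge 2/5 + 3/5 → 1
L = 1/5 + 6/25 + 9/25 + 2/5 + 3/5 + 1 = 14/5 = 2.8 bits/symbol.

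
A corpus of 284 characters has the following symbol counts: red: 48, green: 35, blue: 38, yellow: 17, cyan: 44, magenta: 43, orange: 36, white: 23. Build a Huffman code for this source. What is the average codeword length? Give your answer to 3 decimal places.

Probabilities are the counts divided by 284.
Repeatedly combine the two least-probable nodes; the expected code length is the sum of the merged weights.
merge 17/284 + 23/284 → 10/71
merge 35/284 + 9/71 → 1/4
merge 19/142 + 10/71 → 39/142
merge 43/284 + 11/71 → 87/284
merge 12/71 + 1/4 → 119/284
merge 39/142 + 87/284 → 165/284
merge 119/284 + 165/284 → 1
L = 10/71 + 1/4 + 39/142 + 87/284 + 119/284 + 165/284 + 1 = 211/71 ≈ 2.972 bits/symbol.

2.972 bits/symbol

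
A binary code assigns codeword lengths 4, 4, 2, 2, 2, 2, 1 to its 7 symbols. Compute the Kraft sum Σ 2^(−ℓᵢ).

1.625

With common denominator 2^4 = 16: Σ 2^(−ℓᵢ) = 1/16 + 1/16 + 4/16 + 4/16 + 4/16 + 4/16 + 8/16 = 26/16 = 1.625.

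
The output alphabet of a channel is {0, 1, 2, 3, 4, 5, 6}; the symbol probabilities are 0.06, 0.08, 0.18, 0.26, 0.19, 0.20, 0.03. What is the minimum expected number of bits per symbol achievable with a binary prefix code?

Repeatedly combine the two least-probable nodes; the expected code length is the sum of the merged weights.
merge 3/100 + 3/50 → 9/100
merge 2/25 + 9/100 → 17/100
merge 17/100 + 9/50 → 7/20
merge 19/100 + 1/5 → 39/100
merge 13/50 + 7/20 → 61/100
merge 39/100 + 61/100 → 1
L = 9/100 + 17/100 + 7/20 + 39/100 + 61/100 + 1 = 261/100 = 2.61 bits/symbol.

2.61 bits/symbol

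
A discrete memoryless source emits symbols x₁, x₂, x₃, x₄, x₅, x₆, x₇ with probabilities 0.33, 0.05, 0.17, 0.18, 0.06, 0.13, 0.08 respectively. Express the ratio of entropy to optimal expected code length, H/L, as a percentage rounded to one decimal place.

97.7%

Entropy H = −Σ p log₂ p ≈ 2.5415 bits.
Huffman merges: 1/20+3/50→11/100; 2/25+11/100→19/100; 13/100+17/100→3/10; 9/50+19/100→37/100; 3/10+33/100→63/100; 37/100+63/100→1. L = 13/5 ≈ 2.6000.
Efficiency = H/L = 2.5415/2.6000 = 97.7%.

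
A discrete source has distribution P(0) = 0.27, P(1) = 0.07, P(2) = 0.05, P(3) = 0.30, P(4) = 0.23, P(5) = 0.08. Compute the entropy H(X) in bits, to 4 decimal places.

H = −Σ pᵢ log₂ pᵢ.
−0.27·log₂(0.27) = 0.5100
−0.07·log₂(0.07) = 0.2686
−0.05·log₂(0.05) = 0.2161
−0.30·log₂(0.30) = 0.5211
−0.23·log₂(0.23) = 0.4877
−0.08·log₂(0.08) = 0.2915
Sum ≈ 2.2949 → 2.2949 bits.

2.2949 bits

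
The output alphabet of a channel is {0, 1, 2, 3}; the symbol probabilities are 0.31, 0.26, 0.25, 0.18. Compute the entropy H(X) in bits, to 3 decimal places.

H = −Σ pᵢ log₂ pᵢ.
−0.31·log₂(0.31) = 0.5238
−0.26·log₂(0.26) = 0.5053
−0.25·log₂(0.25) = 0.5000
−0.18·log₂(0.18) = 0.4453
Sum ≈ 1.9744 → 1.974 bits.

1.974 bits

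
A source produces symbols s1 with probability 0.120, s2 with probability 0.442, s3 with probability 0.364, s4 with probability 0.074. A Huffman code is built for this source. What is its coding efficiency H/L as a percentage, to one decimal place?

96.8%

Entropy H = −Σ p log₂ p ≈ 1.6964 bits.
Huffman merges: 37/500+3/25→97/500; 97/500+91/250→279/500; 221/500+279/500→1. L = 219/125 ≈ 1.7520.
Efficiency = H/L = 1.6964/1.7520 = 96.8%.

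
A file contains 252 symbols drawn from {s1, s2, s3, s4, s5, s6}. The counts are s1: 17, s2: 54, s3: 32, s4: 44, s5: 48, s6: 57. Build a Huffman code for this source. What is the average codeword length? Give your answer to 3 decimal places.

Probabilities are the counts divided by 252.
Repeatedly combine the two least-probable nodes; the expected code length is the sum of the merged weights.
merge 17/252 + 8/63 → 7/36
merge 11/63 + 4/21 → 23/63
merge 7/36 + 3/14 → 103/252
merge 19/84 + 23/63 → 149/252
merge 103/252 + 149/252 → 1
L = 7/36 + 23/63 + 103/252 + 149/252 + 1 = 215/84 ≈ 2.560 bits/symbol.

2.560 bits/symbol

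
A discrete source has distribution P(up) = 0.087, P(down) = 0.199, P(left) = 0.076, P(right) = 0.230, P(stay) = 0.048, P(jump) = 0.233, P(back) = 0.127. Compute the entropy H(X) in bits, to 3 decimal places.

H = −Σ pᵢ log₂ pᵢ.
−0.087·log₂(0.087) = 0.3065
−0.199·log₂(0.199) = 0.4635
−0.076·log₂(0.076) = 0.2826
−0.230·log₂(0.230) = 0.4877
−0.048·log₂(0.048) = 0.2103
−0.233·log₂(0.233) = 0.4897
−0.127·log₂(0.127) = 0.3781
Sum ≈ 2.6183 → 2.618 bits.

2.618 bits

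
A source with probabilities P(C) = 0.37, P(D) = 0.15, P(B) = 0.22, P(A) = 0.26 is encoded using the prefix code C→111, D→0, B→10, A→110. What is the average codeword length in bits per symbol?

2.48 bits/symbol

L̄ = Σ pᵢ·ℓᵢ = 0.37·3 + 0.15·1 + 0.22·2 + 0.26·3 = 2.48 bits/symbol.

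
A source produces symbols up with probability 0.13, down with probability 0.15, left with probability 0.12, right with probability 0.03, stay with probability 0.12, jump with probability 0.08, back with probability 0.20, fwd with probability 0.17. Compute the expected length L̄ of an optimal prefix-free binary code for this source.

Repeatedly combine the two least-probable nodes; the expected code length is the sum of the merged weights.
merge 3/100 + 2/25 → 11/100
merge 11/100 + 3/25 → 23/100
merge 3/25 + 13/100 → 1/4
merge 3/20 + 17/100 → 8/25
merge 1/5 + 23/100 → 43/100
merge 1/4 + 8/25 → 57/100
merge 43/100 + 57/100 → 1
L = 11/100 + 23/100 + 1/4 + 8/25 + 43/100 + 57/100 + 1 = 291/100 = 2.91 bits/symbol.

2.91 bits/symbol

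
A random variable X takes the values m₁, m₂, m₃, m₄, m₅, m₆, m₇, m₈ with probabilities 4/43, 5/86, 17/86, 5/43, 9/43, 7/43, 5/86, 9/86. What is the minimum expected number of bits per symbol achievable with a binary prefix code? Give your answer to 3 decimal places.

2.907 bits/symbol

Repeatedly combine the two least-probable nodes; the expected code length is the sum of the merged weights.
merge 5/86 + 5/86 → 5/43
merge 4/43 + 9/86 → 17/86
merge 5/43 + 5/43 → 10/43
merge 7/43 + 17/86 → 31/86
merge 17/86 + 9/43 → 35/86
merge 10/43 + 31/86 → 51/86
merge 35/86 + 51/86 → 1
L = 5/43 + 17/86 + 10/43 + 31/86 + 35/86 + 51/86 + 1 = 125/43 ≈ 2.907 bits/symbol.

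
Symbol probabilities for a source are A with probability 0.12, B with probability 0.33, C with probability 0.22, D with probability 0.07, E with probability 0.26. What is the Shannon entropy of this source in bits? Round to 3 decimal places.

H = −Σ pᵢ log₂ pᵢ.
−0.12·log₂(0.12) = 0.3671
−0.33·log₂(0.33) = 0.5278
−0.22·log₂(0.22) = 0.4806
−0.07·log₂(0.07) = 0.2686
−0.26·log₂(0.26) = 0.5053
Sum ≈ 2.1493 → 2.149 bits.

2.149 bits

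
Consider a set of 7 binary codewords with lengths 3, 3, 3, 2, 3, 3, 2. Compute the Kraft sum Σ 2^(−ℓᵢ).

1.125

With common denominator 2^3 = 8: Σ 2^(−ℓᵢ) = 1/8 + 1/8 + 1/8 + 2/8 + 1/8 + 1/8 + 2/8 = 9/8 = 1.125.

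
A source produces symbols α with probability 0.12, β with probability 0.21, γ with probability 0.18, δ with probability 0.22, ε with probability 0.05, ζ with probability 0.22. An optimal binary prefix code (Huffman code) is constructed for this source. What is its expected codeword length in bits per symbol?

2.52 bits/symbol

Repeatedly combine the two least-probable nodes; the expected code length is the sum of the merged weights.
merge 1/20 + 3/25 → 17/100
merge 17/100 + 9/50 → 7/20
merge 21/100 + 11/50 → 43/100
merge 11/50 + 7/20 → 57/100
merge 43/100 + 57/100 → 1
L = 17/100 + 7/20 + 43/100 + 57/100 + 1 = 63/25 = 2.52 bits/symbol.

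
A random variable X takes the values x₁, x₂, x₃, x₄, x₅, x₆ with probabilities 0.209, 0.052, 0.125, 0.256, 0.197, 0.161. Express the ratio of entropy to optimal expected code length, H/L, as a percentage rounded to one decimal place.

97.7%

Entropy H = −Σ p log₂ p ≈ 2.4580 bits.
Huffman merges: 13/250+1/8→177/1000; 161/1000+177/1000→169/500; 197/1000+209/1000→203/500; 32/125+169/500→297/500; 203/500+297/500→1. L = 503/200 ≈ 2.5150.
Efficiency = H/L = 2.4580/2.5150 = 97.7%.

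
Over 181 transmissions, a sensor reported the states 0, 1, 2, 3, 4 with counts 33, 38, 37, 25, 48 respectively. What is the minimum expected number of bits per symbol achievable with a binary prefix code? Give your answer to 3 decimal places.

2.320 bits/symbol

Probabilities are the counts divided by 181.
Repeatedly combine the two least-probable nodes; the expected code length is the sum of the merged weights.
merge 25/181 + 33/181 → 58/181
merge 37/181 + 38/181 → 75/181
merge 48/181 + 58/181 → 106/181
merge 75/181 + 106/181 → 1
L = 58/181 + 75/181 + 106/181 + 1 = 420/181 ≈ 2.320 bits/symbol.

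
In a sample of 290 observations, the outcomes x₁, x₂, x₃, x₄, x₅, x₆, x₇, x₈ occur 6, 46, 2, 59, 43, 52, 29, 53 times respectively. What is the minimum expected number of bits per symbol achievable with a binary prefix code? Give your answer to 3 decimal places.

Probabilities are the counts divided by 290.
Repeatedly combine the two least-probable nodes; the expected code length is the sum of the merged weights.
merge 1/145 + 3/145 → 4/145
merge 4/145 + 1/10 → 37/290
merge 37/290 + 43/290 → 8/29
merge 23/145 + 26/145 → 49/145
merge 53/290 + 59/290 → 56/145
merge 8/29 + 49/145 → 89/145
merge 56/145 + 89/145 → 1
L = 4/145 + 37/290 + 8/29 + 49/145 + 56/145 + 89/145 + 1 = 803/290 ≈ 2.769 bits/symbol.

2.769 bits/symbol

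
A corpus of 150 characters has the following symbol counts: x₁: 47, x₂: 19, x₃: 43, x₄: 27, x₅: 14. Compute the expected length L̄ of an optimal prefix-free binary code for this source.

2.22 bits/symbol

Probabilities are the counts divided by 150.
Repeatedly combine the two least-probable nodes; the expected code length is the sum of the merged weights.
merge 7/75 + 19/150 → 11/50
merge 9/50 + 11/50 → 2/5
merge 43/150 + 47/150 → 3/5
merge 2/5 + 3/5 → 1
L = 11/50 + 2/5 + 3/5 + 1 = 111/50 = 2.22 bits/symbol.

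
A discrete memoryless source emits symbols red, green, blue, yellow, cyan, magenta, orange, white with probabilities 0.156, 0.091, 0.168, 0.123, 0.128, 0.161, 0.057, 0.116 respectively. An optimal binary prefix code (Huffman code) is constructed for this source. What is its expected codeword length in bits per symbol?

2.98 bits/symbol

Repeatedly combine the two least-probable nodes; the expected code length is the sum of the merged weights.
merge 57/1000 + 91/1000 → 37/250
merge 29/250 + 123/1000 → 239/1000
merge 16/125 + 37/250 → 69/250
merge 39/250 + 161/1000 → 317/1000
merge 21/125 + 239/1000 → 407/1000
merge 69/250 + 317/1000 → 593/1000
merge 407/1000 + 593/1000 → 1
L = 37/250 + 239/1000 + 69/250 + 317/1000 + 407/1000 + 593/1000 + 1 = 149/50 = 2.98 bits/symbol.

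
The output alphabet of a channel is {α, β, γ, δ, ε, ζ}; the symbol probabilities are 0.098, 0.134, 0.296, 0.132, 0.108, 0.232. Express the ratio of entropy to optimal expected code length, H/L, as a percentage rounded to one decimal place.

99.4%

Entropy H = −Σ p log₂ p ≈ 2.4582 bits.
Huffman merges: 49/500+27/250→103/500; 33/250+67/500→133/500; 103/500+29/125→219/500; 133/500+37/125→281/500; 219/500+281/500→1. L = 309/125 ≈ 2.4720.
Efficiency = H/L = 2.4582/2.4720 = 99.4%.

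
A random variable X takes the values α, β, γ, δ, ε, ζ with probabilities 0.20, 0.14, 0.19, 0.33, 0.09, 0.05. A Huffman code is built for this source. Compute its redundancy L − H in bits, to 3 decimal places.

Entropy H = −Σ p log₂ p ≈ 2.3733 bits.
Huffman merges: 1/20+9/100→7/50; 7/50+7/50→7/25; 19/100+1/5→39/100; 7/25+33/100→61/100; 39/100+61/100→1. L = 121/50 ≈ 2.4200.
L − H = 2.4200 − 2.3733 = 0.047 bits.

0.047 bits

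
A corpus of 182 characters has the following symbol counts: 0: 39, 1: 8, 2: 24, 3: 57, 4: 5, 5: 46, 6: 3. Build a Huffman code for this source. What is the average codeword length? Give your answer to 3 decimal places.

2.352 bits/symbol

Probabilities are the counts divided by 182.
Repeatedly combine the two least-probable nodes; the expected code length is the sum of the merged weights.
merge 3/182 + 5/182 → 4/91
merge 4/91 + 4/91 → 8/91
merge 8/91 + 12/91 → 20/91
merge 3/14 + 20/91 → 79/182
merge 23/91 + 57/182 → 103/182
merge 79/182 + 103/182 → 1
L = 4/91 + 8/91 + 20/91 + 79/182 + 103/182 + 1 = 214/91 ≈ 2.352 bits/symbol.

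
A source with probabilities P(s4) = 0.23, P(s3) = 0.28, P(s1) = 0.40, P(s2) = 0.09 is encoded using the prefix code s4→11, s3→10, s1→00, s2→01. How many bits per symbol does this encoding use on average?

2 bits/symbol

L̄ = Σ pᵢ·ℓᵢ = 0.23·2 + 0.28·2 + 0.40·2 + 0.09·2 = 2 bits/symbol.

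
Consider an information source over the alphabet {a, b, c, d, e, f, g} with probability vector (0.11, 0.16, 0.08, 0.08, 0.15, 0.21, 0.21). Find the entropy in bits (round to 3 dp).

H = −Σ pᵢ log₂ pᵢ.
−0.11·log₂(0.11) = 0.3503
−0.16·log₂(0.16) = 0.4230
−0.08·log₂(0.08) = 0.2915
−0.08·log₂(0.08) = 0.2915
−0.15·log₂(0.15) = 0.4105
−0.21·log₂(0.21) = 0.4728
−0.21·log₂(0.21) = 0.4728
Sum ≈ 2.7125 → 2.713 bits.

2.713 bits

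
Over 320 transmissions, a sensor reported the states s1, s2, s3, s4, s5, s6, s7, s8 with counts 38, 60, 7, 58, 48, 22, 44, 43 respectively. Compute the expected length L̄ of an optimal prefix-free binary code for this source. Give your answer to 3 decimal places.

2.903 bits/symbol

Probabilities are the counts divided by 320.
Repeatedly combine the two least-probable nodes; the expected code length is the sum of the merged weights.
merge 7/320 + 11/160 → 29/320
merge 29/320 + 19/160 → 67/320
merge 43/320 + 11/80 → 87/320
merge 3/20 + 29/160 → 53/160
merge 3/16 + 67/320 → 127/320
merge 87/320 + 53/160 → 193/320
merge 127/320 + 193/320 → 1
L = 29/320 + 67/320 + 87/320 + 53/160 + 127/320 + 193/320 + 1 = 929/320 ≈ 2.903 bits/symbol.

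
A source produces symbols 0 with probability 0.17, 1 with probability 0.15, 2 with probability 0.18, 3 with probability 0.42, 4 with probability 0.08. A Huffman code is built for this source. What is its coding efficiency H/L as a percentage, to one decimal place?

Entropy H = −Σ p log₂ p ≈ 2.1076 bits.
Huffman merges: 2/25+3/20→23/100; 17/100+9/50→7/20; 23/100+7/20→29/50; 21/50+29/50→1. L = 54/25 ≈ 2.1600.
Efficiency = H/L = 2.1076/2.1600 = 97.6%.

97.6%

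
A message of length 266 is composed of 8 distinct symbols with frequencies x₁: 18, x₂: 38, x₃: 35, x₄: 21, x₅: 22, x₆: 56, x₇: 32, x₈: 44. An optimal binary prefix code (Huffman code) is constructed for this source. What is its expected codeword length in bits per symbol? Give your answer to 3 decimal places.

Probabilities are the counts divided by 266.
Repeatedly combine the two least-probable nodes; the expected code length is the sum of the merged weights.
merge 9/133 + 3/38 → 39/266
merge 11/133 + 16/133 → 27/133
merge 5/38 + 1/7 → 73/266
merge 39/266 + 22/133 → 83/266
merge 27/133 + 4/19 → 55/133
merge 73/266 + 83/266 → 78/133
merge 55/133 + 78/133 → 1
L = 39/266 + 27/133 + 73/266 + 83/266 + 55/133 + 78/133 + 1 = 781/266 ≈ 2.936 bits/symbol.

2.936 bits/symbol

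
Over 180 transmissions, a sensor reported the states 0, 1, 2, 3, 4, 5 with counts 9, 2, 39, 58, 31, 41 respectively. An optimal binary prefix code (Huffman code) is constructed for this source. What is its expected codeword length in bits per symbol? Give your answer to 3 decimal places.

Probabilities are the counts divided by 180.
Repeatedly combine the two least-probable nodes; the expected code length is the sum of the merged weights.
merge 1/90 + 1/20 → 11/180
merge 11/180 + 31/180 → 7/30
merge 13/60 + 41/180 → 4/9
merge 7/30 + 29/90 → 5/9
merge 4/9 + 5/9 → 1
L = 11/180 + 7/30 + 4/9 + 5/9 + 1 = 413/180 ≈ 2.294 bits/symbol.

2.294 bits/symbol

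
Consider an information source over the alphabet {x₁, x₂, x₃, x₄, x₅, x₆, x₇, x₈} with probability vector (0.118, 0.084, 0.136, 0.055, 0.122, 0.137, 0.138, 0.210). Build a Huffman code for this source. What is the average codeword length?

2.929 bits/symbol

Repeatedly combine the two least-probable nodes; the expected code length is the sum of the merged weights.
merge 11/200 + 21/250 → 139/1000
merge 59/500 + 61/500 → 6/25
merge 17/125 + 137/1000 → 273/1000
merge 69/500 + 139/1000 → 277/1000
merge 21/100 + 6/25 → 9/20
merge 273/1000 + 277/1000 → 11/20
merge 9/20 + 11/20 → 1
L = 139/1000 + 6/25 + 273/1000 + 277/1000 + 9/20 + 11/20 + 1 = 2929/1000 = 2.929 bits/symbol.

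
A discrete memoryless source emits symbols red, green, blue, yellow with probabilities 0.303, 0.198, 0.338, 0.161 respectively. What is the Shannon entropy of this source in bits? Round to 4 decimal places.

1.9377 bits

H = −Σ pᵢ log₂ pᵢ.
−0.303·log₂(0.303) = 0.5220
−0.198·log₂(0.198) = 0.4626
−0.338·log₂(0.338) = 0.5289
−0.161·log₂(0.161) = 0.4242
Sum ≈ 1.9377 → 1.9377 bits.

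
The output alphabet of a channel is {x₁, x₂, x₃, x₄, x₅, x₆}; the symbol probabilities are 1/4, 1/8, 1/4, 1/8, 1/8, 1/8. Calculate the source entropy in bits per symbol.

Each probability is a power of 1/2, so log₂(1/p) is an integer.
H = Σ p·log₂(1/p) = 1/4·2 + 1/8·3 + 1/4·2 + 1/8·3 + 1/8·3 + 1/8·3 = 2.5 bits.

2.5 bits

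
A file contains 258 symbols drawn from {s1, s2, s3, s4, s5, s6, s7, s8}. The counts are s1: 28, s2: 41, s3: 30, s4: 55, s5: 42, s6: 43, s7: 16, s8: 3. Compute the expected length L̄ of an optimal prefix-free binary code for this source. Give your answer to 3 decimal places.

2.860 bits/symbol

Probabilities are the counts divided by 258.
Repeatedly combine the two least-probable nodes; the expected code length is the sum of the merged weights.
merge 1/86 + 8/129 → 19/258
merge 19/258 + 14/129 → 47/258
merge 5/43 + 41/258 → 71/258
merge 7/43 + 1/6 → 85/258
merge 47/258 + 55/258 → 17/43
merge 71/258 + 85/258 → 26/43
merge 17/43 + 26/43 → 1
L = 19/258 + 47/258 + 71/258 + 85/258 + 17/43 + 26/43 + 1 = 123/43 ≈ 2.860 bits/symbol.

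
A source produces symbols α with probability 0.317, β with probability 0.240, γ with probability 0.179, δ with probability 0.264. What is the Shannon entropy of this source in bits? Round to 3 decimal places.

H = −Σ pᵢ log₂ pᵢ.
−0.317·log₂(0.317) = 0.5254
−0.240·log₂(0.240) = 0.4941
−0.179·log₂(0.179) = 0.4443
−0.264·log₂(0.264) = 0.5072
Sum ≈ 1.9711 → 1.971 bits.

1.971 bits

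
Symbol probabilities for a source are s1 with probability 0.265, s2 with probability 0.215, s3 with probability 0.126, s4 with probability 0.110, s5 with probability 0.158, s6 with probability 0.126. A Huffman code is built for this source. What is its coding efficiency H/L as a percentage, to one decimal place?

Entropy H = −Σ p log₂ p ≈ 2.5085 bits.
Huffman merges: 11/100+63/500→59/250; 63/500+79/500→71/250; 43/200+59/250→451/1000; 53/200+71/250→549/1000; 451/1000+549/1000→1. L = 63/25 ≈ 2.5200.
Efficiency = H/L = 2.5085/2.5200 = 99.5%.

99.5%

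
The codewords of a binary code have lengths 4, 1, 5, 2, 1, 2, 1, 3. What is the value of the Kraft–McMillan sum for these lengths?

With common denominator 2^5 = 32: Σ 2^(−ℓᵢ) = 2/32 + 16/32 + 1/32 + 8/32 + 16/32 + 8/32 + 16/32 + 4/32 = 71/32 = 2.21875.

2.21875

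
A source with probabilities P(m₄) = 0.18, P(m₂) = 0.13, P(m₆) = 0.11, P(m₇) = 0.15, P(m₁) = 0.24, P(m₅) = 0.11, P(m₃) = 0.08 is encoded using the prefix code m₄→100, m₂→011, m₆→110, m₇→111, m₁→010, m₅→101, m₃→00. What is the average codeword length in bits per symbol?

L̄ = Σ pᵢ·ℓᵢ = 0.18·3 + 0.13·3 + 0.11·3 + 0.15·3 + 0.24·3 + 0.11·3 + 0.08·2 = 2.92 bits/symbol.

2.92 bits/symbol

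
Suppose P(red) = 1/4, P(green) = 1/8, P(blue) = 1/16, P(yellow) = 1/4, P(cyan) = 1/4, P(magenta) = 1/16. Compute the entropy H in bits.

Each probability is a power of 1/2, so log₂(1/p) is an integer.
H = Σ p·log₂(1/p) = 1/4·2 + 1/8·3 + 1/16·4 + 1/4·2 + 1/4·2 + 1/16·4 = 2.375 bits.

2.375 bits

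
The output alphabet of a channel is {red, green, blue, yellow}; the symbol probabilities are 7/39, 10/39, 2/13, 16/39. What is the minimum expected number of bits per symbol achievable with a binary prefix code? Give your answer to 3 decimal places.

Repeatedly combine the two least-probable nodes; the expected code length is the sum of the merged weights.
merge 2/13 + 7/39 → 1/3
merge 10/39 + 1/3 → 23/39
merge 16/39 + 23/39 → 1
L = 1/3 + 23/39 + 1 = 25/13 ≈ 1.923 bits/symbol.

1.923 bits/symbol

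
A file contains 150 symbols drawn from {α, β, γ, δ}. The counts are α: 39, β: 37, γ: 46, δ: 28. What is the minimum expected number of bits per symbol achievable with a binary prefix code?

Probabilities are the counts divided by 150.
Repeatedly combine the two least-probable nodes; the expected code length is the sum of the merged weights.
merge 14/75 + 37/150 → 13/30
merge 13/50 + 23/75 → 17/30
merge 13/30 + 17/30 → 1
L = 13/30 + 17/30 + 1 = 2 bits/symbol.

2 bits/symbol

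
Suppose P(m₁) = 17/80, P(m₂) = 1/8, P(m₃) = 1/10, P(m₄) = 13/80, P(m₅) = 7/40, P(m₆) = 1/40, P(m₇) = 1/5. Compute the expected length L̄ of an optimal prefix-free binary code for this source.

Repeatedly combine the two least-probable nodes; the expected code length is the sum of the merged weights.
merge 1/40 + 1/10 → 1/8
merge 1/8 + 1/8 → 1/4
merge 13/80 + 7/40 → 27/80
merge 1/5 + 17/80 → 33/80
merge 1/4 + 27/80 → 47/80
merge 33/80 + 47/80 → 1
L = 1/8 + 1/4 + 27/80 + 33/80 + 47/80 + 1 = 217/80 = 2.7125 bits/symbol.

2.7125 bits/symbol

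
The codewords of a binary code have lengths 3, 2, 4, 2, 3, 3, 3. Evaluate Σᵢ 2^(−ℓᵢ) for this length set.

1.0625

With common denominator 2^4 = 16: Σ 2^(−ℓᵢ) = 2/16 + 4/16 + 1/16 + 4/16 + 2/16 + 2/16 + 2/16 = 17/16 = 1.0625.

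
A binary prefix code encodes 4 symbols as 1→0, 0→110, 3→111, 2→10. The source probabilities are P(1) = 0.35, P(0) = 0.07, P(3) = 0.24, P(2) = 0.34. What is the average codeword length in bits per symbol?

L̄ = Σ pᵢ·ℓᵢ = 0.35·1 + 0.07·3 + 0.24·3 + 0.34·2 = 1.96 bits/symbol.

1.96 bits/symbol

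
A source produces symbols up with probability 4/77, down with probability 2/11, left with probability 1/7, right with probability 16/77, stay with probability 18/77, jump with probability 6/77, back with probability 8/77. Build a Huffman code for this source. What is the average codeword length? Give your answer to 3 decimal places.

2.688 bits/symbol

Repeatedly combine the two least-probable nodes; the expected code length is the sum of the merged weights.
merge 4/77 + 6/77 → 10/77
merge 8/77 + 10/77 → 18/77
merge 1/7 + 2/11 → 25/77
merge 16/77 + 18/77 → 34/77
merge 18/77 + 25/77 → 43/77
merge 34/77 + 43/77 → 1
L = 10/77 + 18/77 + 25/77 + 34/77 + 43/77 + 1 = 207/77 ≈ 2.688 bits/symbol.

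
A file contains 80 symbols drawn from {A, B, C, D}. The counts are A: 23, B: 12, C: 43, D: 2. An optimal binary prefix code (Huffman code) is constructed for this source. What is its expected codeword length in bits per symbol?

1.6375 bits/symbol

Probabilities are the counts divided by 80.
Repeatedly combine the two least-probable nodes; the expected code length is the sum of the merged weights.
merge 1/40 + 3/20 → 7/40
merge 7/40 + 23/80 → 37/80
merge 37/80 + 43/80 → 1
L = 7/40 + 37/80 + 1 = 131/80 = 1.6375 bits/symbol.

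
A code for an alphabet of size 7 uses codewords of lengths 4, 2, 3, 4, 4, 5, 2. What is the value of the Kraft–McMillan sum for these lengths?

0.84375

With common denominator 2^5 = 32: Σ 2^(−ℓᵢ) = 2/32 + 8/32 + 4/32 + 2/32 + 2/32 + 1/32 + 8/32 = 27/32 = 0.84375.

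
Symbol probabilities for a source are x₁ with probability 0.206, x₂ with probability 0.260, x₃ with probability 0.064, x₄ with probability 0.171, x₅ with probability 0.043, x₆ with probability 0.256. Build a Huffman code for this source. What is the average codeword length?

2.385 bits/symbol

Repeatedly combine the two least-probable nodes; the expected code length is the sum of the merged weights.
merge 43/1000 + 8/125 → 107/1000
merge 107/1000 + 171/1000 → 139/500
merge 103/500 + 32/125 → 231/500
merge 13/50 + 139/500 → 269/500
merge 231/500 + 269/500 → 1
L = 107/1000 + 139/500 + 231/500 + 269/500 + 1 = 477/200 = 2.385 bits/symbol.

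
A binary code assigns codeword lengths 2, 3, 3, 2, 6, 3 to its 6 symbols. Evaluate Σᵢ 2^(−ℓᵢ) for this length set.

With common denominator 2^6 = 64: Σ 2^(−ℓᵢ) = 16/64 + 8/64 + 8/64 + 16/64 + 1/64 + 8/64 = 57/64 = 0.890625.

0.890625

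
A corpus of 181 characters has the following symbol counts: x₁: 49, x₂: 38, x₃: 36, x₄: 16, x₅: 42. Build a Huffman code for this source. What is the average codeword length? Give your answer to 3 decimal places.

2.287 bits/symbol

Probabilities are the counts divided by 181.
Repeatedly combine the two least-probable nodes; the expected code length is the sum of the merged weights.
merge 16/181 + 36/181 → 52/181
merge 38/181 + 42/181 → 80/181
merge 49/181 + 52/181 → 101/181
merge 80/181 + 101/181 → 1
L = 52/181 + 80/181 + 101/181 + 1 = 414/181 ≈ 2.287 bits/symbol.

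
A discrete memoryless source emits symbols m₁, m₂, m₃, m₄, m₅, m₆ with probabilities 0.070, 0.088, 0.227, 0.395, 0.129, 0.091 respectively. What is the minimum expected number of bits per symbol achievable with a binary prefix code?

Repeatedly combine the two least-probable nodes; the expected code length is the sum of the merged weights.
merge 7/100 + 11/125 → 79/500
merge 91/1000 + 129/1000 → 11/50
merge 79/500 + 11/50 → 189/500
merge 227/1000 + 189/500 → 121/200
merge 79/200 + 121/200 → 1
L = 79/500 + 11/50 + 189/500 + 121/200 + 1 = 2361/1000 = 2.361 bits/symbol.

2.361 bits/symbol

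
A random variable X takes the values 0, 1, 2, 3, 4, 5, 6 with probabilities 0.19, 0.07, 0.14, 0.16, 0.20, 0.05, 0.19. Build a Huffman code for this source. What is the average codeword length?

Repeatedly combine the two least-probable nodes; the expected code length is the sum of the merged weights.
merge 1/20 + 7/100 → 3/25
merge 3/25 + 7/50 → 13/50
merge 4/25 + 19/100 → 7/20
merge 19/100 + 1/5 → 39/100
merge 13/50 + 7/20 → 61/100
merge 39/100 + 61/100 → 1
L = 3/25 + 13/50 + 7/20 + 39/100 + 61/100 + 1 = 273/100 = 2.73 bits/symbol.

2.73 bits/symbol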